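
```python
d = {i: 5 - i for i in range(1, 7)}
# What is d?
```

{1: 4, 2: 3, 3: 2, 4: 1, 5: 0, 6: -1}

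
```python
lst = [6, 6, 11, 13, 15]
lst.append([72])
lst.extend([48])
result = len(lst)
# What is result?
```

After line 1: lst = [6, 6, 11, 13, 15]
After line 2 (append adds [72] as single element): lst = [6, 6, 11, 13, 15, [72]]
After line 3 (extend unpacks [48], adds 48): lst = [6, 6, 11, 13, 15, [72], 48]
After line 4: result = len(lst) = 7

7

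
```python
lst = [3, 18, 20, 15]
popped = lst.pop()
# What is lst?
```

[3, 18, 20]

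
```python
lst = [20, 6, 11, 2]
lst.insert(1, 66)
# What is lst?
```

[20, 66, 6, 11, 2]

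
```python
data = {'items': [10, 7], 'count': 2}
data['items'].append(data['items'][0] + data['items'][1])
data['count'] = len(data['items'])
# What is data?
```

After line 1: data = {'items': [10, 7], 'count': 2}
After line 2 (append 10 + 7 = 17): data = {'items': [10, 7, 17], 'count': 2}
After line 3 (count = len(items) = 3): data = {'items': [10, 7, 17], 'count': 3}

{'items': [10, 7, 17], 'count': 3}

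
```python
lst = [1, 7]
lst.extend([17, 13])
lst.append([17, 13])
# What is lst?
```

After line 1: lst = [1, 7]
After line 2 (extend unpacks [17, 13]): lst = [1, 7, 17, 13]
After line 3 (append adds [17, 13] as single element): lst = [1, 7, 17, 13, [17, 13]]

[1, 7, 17, 13, [17, 13]]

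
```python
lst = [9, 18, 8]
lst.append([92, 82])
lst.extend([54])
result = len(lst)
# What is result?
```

After line 1: lst = [9, 18, 8]
After line 2 (append adds [92, 82] as single element): lst = [9, 18, 8, [92, 82]]
After line 3 (extend unpacks [54], adds 54): lst = [9, 18, 8, [92, 82], 54]
After line 4: result = len(lst) = 5

5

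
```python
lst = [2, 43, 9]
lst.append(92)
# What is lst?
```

[2, 43, 9, 92]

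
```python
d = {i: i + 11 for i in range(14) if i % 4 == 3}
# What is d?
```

{3: 14, 7: 18, 11: 22}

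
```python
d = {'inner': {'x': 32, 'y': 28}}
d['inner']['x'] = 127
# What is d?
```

After line 1: d = {'inner': {'x': 32, 'y': 28}}
After line 2 (inner x overwritten): d = {'inner': {'x': 127, 'y': 28}}

{'inner': {'x': 127, 'y': 28}}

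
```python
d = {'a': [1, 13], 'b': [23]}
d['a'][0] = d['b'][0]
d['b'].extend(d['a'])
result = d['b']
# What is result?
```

After line 1: d = {'a': [1, 13], 'b': [23]}
After line 2 (a[0] = b[0] = 23): d = {'a': [23, 13], 'b': [23]}
After line 3 (b.extend(a) appends [23, 13]): d = {'a': [23, 13], 'b': [23, 23, 13]}
After line 4: result = d['b'] = [23, 23, 13]

[23, 23, 13]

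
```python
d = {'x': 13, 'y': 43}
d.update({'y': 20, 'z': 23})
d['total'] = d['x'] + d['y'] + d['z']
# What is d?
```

After line 1: d = {'x': 13, 'y': 43}
After line 2 (y overwritten, z added): d = {'x': 13, 'y': 20, 'z': 23}
After line 3 (total = 13 + 20 + 23 = 56): d = {'x': 13, 'y': 20, 'z': 23, 'total': 56}

{'x': 13, 'y': 20, 'z': 23, 'total': 56}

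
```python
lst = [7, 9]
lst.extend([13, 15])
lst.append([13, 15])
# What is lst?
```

After line 1: lst = [7, 9]
After line 2 (extend unpacks [13, 15]): lst = [7, 9, 13, 15]
After line 3 (append adds [13, 15] as single element): lst = [7, 9, 13, 15, [13, 15]]

[7, 9, 13, 15, [13, 15]]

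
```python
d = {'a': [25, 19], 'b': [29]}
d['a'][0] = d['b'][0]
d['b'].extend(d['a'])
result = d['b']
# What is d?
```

After line 1: d = {'a': [25, 19], 'b': [29]}
After line 2 (a[0] = b[0] = 29): d = {'a': [29, 19], 'b': [29]}
After line 3 (b.extend(a) appends [29, 19]): d = {'a': [29, 19], 'b': [29, 29, 19]}
After line 4: result = d['b'] = [29, 29, 19]

{'a': [29, 19], 'b': [29, 29, 19]}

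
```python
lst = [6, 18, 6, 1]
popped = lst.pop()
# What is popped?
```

1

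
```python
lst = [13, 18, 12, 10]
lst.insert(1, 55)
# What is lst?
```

[13, 55, 18, 12, 10]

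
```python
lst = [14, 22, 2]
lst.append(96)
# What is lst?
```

[14, 22, 2, 96]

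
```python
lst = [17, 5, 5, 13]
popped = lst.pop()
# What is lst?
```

[17, 5, 5]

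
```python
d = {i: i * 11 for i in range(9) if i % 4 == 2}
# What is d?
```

{2: 22, 6: 66}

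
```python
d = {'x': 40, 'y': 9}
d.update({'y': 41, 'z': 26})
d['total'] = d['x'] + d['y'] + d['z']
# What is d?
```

After line 1: d = {'x': 40, 'y': 9}
After line 2 (y overwritten, z added): d = {'x': 40, 'y': 41, 'z': 26}
After line 3 (total = 40 + 41 + 26 = 107): d = {'x': 40, 'y': 41, 'z': 26, 'total': 107}

{'x': 40, 'y': 41, 'z': 26, 'total': 107}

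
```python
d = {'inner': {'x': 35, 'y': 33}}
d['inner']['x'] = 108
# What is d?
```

After line 1: d = {'inner': {'x': 35, 'y': 33}}
After line 2 (inner x overwritten): d = {'inner': {'x': 108, 'y': 33}}

{'inner': {'x': 108, 'y': 33}}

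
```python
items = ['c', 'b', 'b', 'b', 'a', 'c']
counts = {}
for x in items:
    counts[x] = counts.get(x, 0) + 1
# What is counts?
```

Initial: counts = {}, items = ['c', 'b', 'b', 'b', 'a', 'c']
See 'c': counts = {'c': 1}
See 'b': counts = {'c': 1, 'b': 1}
See 'b': counts = {'c': 1, 'b': 2}
See 'b': counts = {'c': 1, 'b': 3}
See 'a': counts = {'c': 1, 'b': 3, 'a': 1}
See 'c': counts = {'c': 2, 'b': 3, 'a': 1}

{'c': 2, 'b': 3, 'a': 1}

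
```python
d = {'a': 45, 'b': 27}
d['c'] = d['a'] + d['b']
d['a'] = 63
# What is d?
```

After line 1: d = {'a': 45, 'b': 27}
After line 2 (d['c'] = 45 + 27): d = {'a': 45, 'b': 27, 'c': 72}
After line 3: d = {'a': 63, 'b': 27, 'c': 72}

{'a': 63, 'b': 27, 'c': 72}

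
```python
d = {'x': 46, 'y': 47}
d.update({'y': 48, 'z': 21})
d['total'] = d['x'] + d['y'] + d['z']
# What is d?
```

After line 1: d = {'x': 46, 'y': 47}
After line 2 (y overwritten, z added): d = {'x': 46, 'y': 48, 'z': 21}
After line 3 (total = 46 + 48 + 21 = 115): d = {'x': 46, 'y': 48, 'z': 21, 'total': 115}

{'x': 46, 'y': 48, 'z': 21, 'total': 115}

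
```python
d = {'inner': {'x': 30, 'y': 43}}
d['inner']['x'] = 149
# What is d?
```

After line 1: d = {'inner': {'x': 30, 'y': 43}}
After line 2 (inner x overwritten): d = {'inner': {'x': 149, 'y': 43}}

{'inner': {'x': 149, 'y': 43}}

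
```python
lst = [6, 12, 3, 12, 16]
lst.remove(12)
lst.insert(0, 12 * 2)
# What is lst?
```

After line 1: lst = [6, 12, 3, 12, 16]
After line 2 (remove first 12): lst = [6, 3, 12, 16]
After line 3 (insert 24 at index 0): lst = [24, 6, 3, 12, 16]

[24, 6, 3, 12, 16]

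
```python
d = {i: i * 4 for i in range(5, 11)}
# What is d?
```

{5: 20, 6: 24, 7: 28, 8: 32, 9: 36, 10: 40}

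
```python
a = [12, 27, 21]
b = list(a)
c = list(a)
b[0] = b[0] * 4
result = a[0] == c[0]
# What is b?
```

After line 1: a = [12, 27, 21]
After line 2 (b = list(a), copy): a = [12, 27, 21], b = [12, 27, 21]
After line 3 (c = list(a) is a copy, new object): c = [12, 27, 21]
After line 4 (b[0] = 12 * 4 = 48; only b mutates (copy)): a = [12, 27, 21], b = [48, 27, 21], c = [12, 27, 21]
After line 5 (a[0] = 12, c[0] = 12; result = True)

[48, 27, 21]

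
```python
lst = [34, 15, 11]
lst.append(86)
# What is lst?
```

[34, 15, 11, 86]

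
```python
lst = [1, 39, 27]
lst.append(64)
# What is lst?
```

[1, 39, 27, 64]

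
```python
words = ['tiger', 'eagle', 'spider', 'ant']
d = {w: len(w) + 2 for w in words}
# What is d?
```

{'tiger': 7, 'eagle': 7, 'spider': 8, 'ant': 5}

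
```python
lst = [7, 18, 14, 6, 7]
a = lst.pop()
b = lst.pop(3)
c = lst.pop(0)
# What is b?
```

After line 1: lst = [7, 18, 14, 6, 7]
After line 2 (pop() -> a = 7): lst = [7, 18, 14, 6]
After line 3 (pop(3) -> b = 6): lst = [7, 18, 14]
After line 4 (pop(0) -> c = 7): lst = [18, 14]

6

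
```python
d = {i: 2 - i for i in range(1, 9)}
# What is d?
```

{1: 1, 2: 0, 3: -1, 4: -2, 5: -3, 6: -4, 7: -5, 8: -6}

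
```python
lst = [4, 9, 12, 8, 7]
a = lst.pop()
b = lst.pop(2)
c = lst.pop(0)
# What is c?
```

After line 1: lst = [4, 9, 12, 8, 7]
After line 2 (pop() -> a = 7): lst = [4, 9, 12, 8]
After line 3 (pop(2) -> b = 12): lst = [4, 9, 8]
After line 4 (pop(0) -> c = 4): lst = [9, 8]

4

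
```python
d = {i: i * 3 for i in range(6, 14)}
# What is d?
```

{6: 18, 7: 21, 8: 24, 9: 27, 10: 30, 11: 33, 12: 36, 13: 39}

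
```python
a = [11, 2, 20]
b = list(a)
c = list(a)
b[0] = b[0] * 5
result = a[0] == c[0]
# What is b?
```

After line 1: a = [11, 2, 20]
After line 2 (b = list(a), copy): a = [11, 2, 20], b = [11, 2, 20]
After line 3 (c = list(a) is a copy, new object): c = [11, 2, 20]
After line 4 (b[0] = 11 * 5 = 55; only b mutates (copy)): a = [11, 2, 20], b = [55, 2, 20], c = [11, 2, 20]
After line 5 (a[0] = 11, c[0] = 11; result = True)

[55, 2, 20]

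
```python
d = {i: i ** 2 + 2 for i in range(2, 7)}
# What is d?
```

{2: 6, 3: 11, 4: 18, 5: 27, 6: 38}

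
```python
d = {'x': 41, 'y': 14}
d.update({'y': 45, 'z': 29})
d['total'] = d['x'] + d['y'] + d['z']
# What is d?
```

After line 1: d = {'x': 41, 'y': 14}
After line 2 (y overwritten, z added): d = {'x': 41, 'y': 45, 'z': 29}
After line 3 (total = 41 + 45 + 29 = 115): d = {'x': 41, 'y': 45, 'z': 29, 'total': 115}

{'x': 41, 'y': 45, 'z': 29, 'total': 115}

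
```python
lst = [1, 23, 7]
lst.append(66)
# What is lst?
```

[1, 23, 7, 66]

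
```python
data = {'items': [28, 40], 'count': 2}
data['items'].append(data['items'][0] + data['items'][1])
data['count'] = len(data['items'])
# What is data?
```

After line 1: data = {'items': [28, 40], 'count': 2}
After line 2 (append 28 + 40 = 68): data = {'items': [28, 40, 68], 'count': 2}
After line 3 (count = len(items) = 3): data = {'items': [28, 40, 68], 'count': 3}

{'items': [28, 40, 68], 'count': 3}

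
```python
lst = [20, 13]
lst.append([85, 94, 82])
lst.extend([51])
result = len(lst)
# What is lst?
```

After line 1: lst = [20, 13]
After line 2 (append adds [85, 94, 82] as single element): lst = [20, 13, [85, 94, 82]]
After line 3 (extend unpacks [51], adds 51): lst = [20, 13, [85, 94, 82], 51]
After line 4: result = len(lst) = 4

[20, 13, [85, 94, 82], 51]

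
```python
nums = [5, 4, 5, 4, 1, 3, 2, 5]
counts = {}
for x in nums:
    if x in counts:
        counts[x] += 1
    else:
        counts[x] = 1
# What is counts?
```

Initial: counts = {}, nums = [5, 4, 5, 4, 1, 3, 2, 5]
See 5: counts = {5: 1}
See 4: counts = {5: 1, 4: 1}
See 5: counts = {5: 2, 4: 1}
See 4: counts = {5: 2, 4: 2}
See 1: counts = {5: 2, 4: 2, 1: 1}
See 3: counts = {5: 2, 4: 2, 1: 1, 3: 1}
See 2: counts = {5: 2, 4: 2, 1: 1, 3: 1, 2: 1}
See 5: counts = {5: 3, 4: 2, 1: 1, 3: 1, 2: 1}

{5: 3, 4: 2, 1: 1, 3: 1, 2: 1}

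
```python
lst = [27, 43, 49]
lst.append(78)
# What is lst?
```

[27, 43, 49, 78]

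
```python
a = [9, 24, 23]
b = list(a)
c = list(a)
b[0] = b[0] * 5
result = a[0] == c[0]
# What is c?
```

After line 1: a = [9, 24, 23]
After line 2 (b = list(a), copy): a = [9, 24, 23], b = [9, 24, 23]
After line 3 (c = list(a) is a copy, new object): c = [9, 24, 23]
After line 4 (b[0] = 9 * 5 = 45; only b mutates (copy)): a = [9, 24, 23], b = [45, 24, 23], c = [9, 24, 23]
After line 5 (a[0] = 9, c[0] = 9; result = True)

[9, 24, 23]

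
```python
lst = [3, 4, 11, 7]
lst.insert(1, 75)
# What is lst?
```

[3, 75, 4, 11, 7]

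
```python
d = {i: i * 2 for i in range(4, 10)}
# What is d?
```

{4: 8, 5: 10, 6: 12, 7: 14, 8: 16, 9: 18}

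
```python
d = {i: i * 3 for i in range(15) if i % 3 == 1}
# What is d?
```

{1: 3, 4: 12, 7: 21, 10: 30, 13: 39}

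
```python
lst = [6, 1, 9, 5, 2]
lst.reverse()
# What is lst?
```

[2, 5, 9, 1, 6]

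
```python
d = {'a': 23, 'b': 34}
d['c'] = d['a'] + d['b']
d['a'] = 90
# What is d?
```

After line 1: d = {'a': 23, 'b': 34}
After line 2 (d['c'] = 23 + 34): d = {'a': 23, 'b': 34, 'c': 57}
After line 3: d = {'a': 90, 'b': 34, 'c': 57}

{'a': 90, 'b': 34, 'c': 57}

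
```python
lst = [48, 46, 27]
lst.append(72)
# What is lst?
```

[48, 46, 27, 72]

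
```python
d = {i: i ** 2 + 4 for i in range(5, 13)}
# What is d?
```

{5: 29, 6: 40, 7: 53, 8: 68, 9: 85, 10: 104, 11: 125, 12: 148}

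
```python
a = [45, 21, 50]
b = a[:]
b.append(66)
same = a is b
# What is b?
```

After line 1: a = [45, 21, 50]
After line 2 (b = a[:] is a shallow copy, new object): a = [45, 21, 50], b = [45, 21, 50]
After line 3 (append only mutates b): a = [45, 21, 50], b = [45, 21, 50, 66]
After line 4 (same = a is b; different objects -> False): same = False

[45, 21, 50, 66]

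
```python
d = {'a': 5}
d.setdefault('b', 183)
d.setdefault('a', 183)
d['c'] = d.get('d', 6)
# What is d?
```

After line 1: d = {'a': 5}
After line 2 (setdefault adds 'b'=183): d = {'a': 5, 'b': 183}
After line 3 (setdefault 'a' no-op, already exists): d = {'a': 5, 'b': 183}
After line 4 (get('d', 6) returns default since 'd' not in d): d = {'a': 5, 'b': 183, 'c': 6}

{'a': 5, 'b': 183, 'c': 6}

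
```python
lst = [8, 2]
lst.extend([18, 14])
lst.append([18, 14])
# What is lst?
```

After line 1: lst = [8, 2]
After line 2 (extend unpacks [18, 14]): lst = [8, 2, 18, 14]
After line 3 (append adds [18, 14] as single element): lst = [8, 2, 18, 14, [18, 14]]

[8, 2, 18, 14, [18, 14]]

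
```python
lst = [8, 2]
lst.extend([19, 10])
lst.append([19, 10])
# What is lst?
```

After line 1: lst = [8, 2]
After line 2 (extend unpacks [19, 10]): lst = [8, 2, 19, 10]
After line 3 (append adds [19, 10] as single element): lst = [8, 2, 19, 10, [19, 10]]

[8, 2, 19, 10, [19, 10]]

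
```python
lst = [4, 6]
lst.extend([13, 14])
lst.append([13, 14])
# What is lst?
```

After line 1: lst = [4, 6]
After line 2 (extend unpacks [13, 14]): lst = [4, 6, 13, 14]
After line 3 (append adds [13, 14] as single element): lst = [4, 6, 13, 14, [13, 14]]

[4, 6, 13, 14, [13, 14]]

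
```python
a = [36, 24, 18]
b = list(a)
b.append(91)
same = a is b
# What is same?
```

After line 1: a = [36, 24, 18]
After line 2 (b = list(a) is a shallow copy, new object): a = [36, 24, 18], b = [36, 24, 18]
After line 3 (append only mutates b): a = [36, 24, 18], b = [36, 24, 18, 91]
After line 4 (same = a is b; different objects -> False): same = False

False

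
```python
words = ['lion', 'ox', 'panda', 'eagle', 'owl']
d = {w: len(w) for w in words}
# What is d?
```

{'lion': 4, 'ox': 2, 'panda': 5, 'eagle': 5, 'owl': 3}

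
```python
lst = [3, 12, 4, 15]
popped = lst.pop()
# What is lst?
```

[3, 12, 4]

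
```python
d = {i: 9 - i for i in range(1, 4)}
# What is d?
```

{1: 8, 2: 7, 3: 6}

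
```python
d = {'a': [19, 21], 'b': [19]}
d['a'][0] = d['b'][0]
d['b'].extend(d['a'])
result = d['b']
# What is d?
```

After line 1: d = {'a': [19, 21], 'b': [19]}
After line 2 (a[0] = b[0] = 19): d = {'a': [19, 21], 'b': [19]}
After line 3 (b.extend(a) appends [19, 21]): d = {'a': [19, 21], 'b': [19, 19, 21]}
After line 4: result = d['b'] = [19, 19, 21]

{'a': [19, 21], 'b': [19, 19, 21]}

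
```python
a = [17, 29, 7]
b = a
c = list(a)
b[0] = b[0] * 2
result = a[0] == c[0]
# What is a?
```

After line 1: a = [17, 29, 7]
After line 2 (b = a, alias): a = [17, 29, 7], b = [17, 29, 7]
After line 3 (c = list(a) is a copy, new object): c = [17, 29, 7]
After line 4 (b[0] = 17 * 2 = 34; mutates shared a/b): a = b = [34, 29, 7], c = [17, 29, 7]
After line 5 (a[0] = 34, c[0] = 17; result = False)

[34, 29, 7]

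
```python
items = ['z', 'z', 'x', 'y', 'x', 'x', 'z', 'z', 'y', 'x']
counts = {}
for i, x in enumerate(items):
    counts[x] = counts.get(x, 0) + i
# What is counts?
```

Initial: counts = {}, items = ['z', 'z', 'x', 'y', 'x', 'x', 'z', 'z', 'y', 'x']
i=0, x='z': counts = {'z': 0}
i=1, x='z': counts = {'z': 1}
i=2, x='x': counts = {'z': 1, 'x': 2}
i=3, x='y': counts = {'z': 1, 'x': 2, 'y': 3}
i=4, x='x': counts = {'z': 1, 'x': 6, 'y': 3}
i=5, x='x': counts = {'z': 1, 'x': 11, 'y': 3}
i=6, x='z': counts = {'z': 7, 'x': 11, 'y': 3}
i=7, x='z': counts = {'z': 14, 'x': 11, 'y': 3}
i=8, x='y': counts = {'z': 14, 'x': 11, 'y': 11}
i=9, x='x': counts = {'z': 14, 'x': 20, 'y': 11}

{'z': 14, 'x': 20, 'y': 11}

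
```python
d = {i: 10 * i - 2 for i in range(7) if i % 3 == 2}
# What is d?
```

{2: 18, 5: 48}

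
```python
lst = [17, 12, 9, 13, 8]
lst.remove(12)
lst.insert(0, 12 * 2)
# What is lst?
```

After line 1: lst = [17, 12, 9, 13, 8]
After line 2 (remove first 12): lst = [17, 9, 13, 8]
After line 3 (insert 24 at index 0): lst = [24, 17, 9, 13, 8]

[24, 17, 9, 13, 8]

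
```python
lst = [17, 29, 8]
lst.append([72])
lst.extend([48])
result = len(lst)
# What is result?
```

After line 1: lst = [17, 29, 8]
After line 2 (append adds [72] as single element): lst = [17, 29, 8, [72]]
After line 3 (extend unpacks [48], adds 48): lst = [17, 29, 8, [72], 48]
After line 4: result = len(lst) = 5

5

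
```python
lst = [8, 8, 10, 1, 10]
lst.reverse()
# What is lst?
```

[10, 1, 10, 8, 8]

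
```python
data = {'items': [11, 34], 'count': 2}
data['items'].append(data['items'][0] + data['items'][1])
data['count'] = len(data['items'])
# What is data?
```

After line 1: data = {'items': [11, 34], 'count': 2}
After line 2 (append 11 + 34 = 45): data = {'items': [11, 34, 45], 'count': 2}
After line 3 (count = len(items) = 3): data = {'items': [11, 34, 45], 'count': 3}

{'items': [11, 34, 45], 'count': 3}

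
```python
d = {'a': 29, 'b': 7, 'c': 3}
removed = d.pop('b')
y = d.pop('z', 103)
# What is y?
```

After line 1: d = {'a': 29, 'b': 7, 'c': 3}
After line 2 (pop 'b' returns 7): d = {'a': 29, 'c': 3}, removed = 7
After line 3 (pop 'z' missing, returns default 103): d = {'a': 29, 'c': 3}, y = 103

103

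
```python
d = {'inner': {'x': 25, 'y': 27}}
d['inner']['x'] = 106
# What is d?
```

After line 1: d = {'inner': {'x': 25, 'y': 27}}
After line 2 (inner x overwritten): d = {'inner': {'x': 106, 'y': 27}}

{'inner': {'x': 106, 'y': 27}}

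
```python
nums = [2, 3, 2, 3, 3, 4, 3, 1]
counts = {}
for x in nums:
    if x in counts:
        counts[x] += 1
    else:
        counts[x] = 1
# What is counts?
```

Initial: counts = {}, nums = [2, 3, 2, 3, 3, 4, 3, 1]
See 2: counts = {2: 1}
See 3: counts = {2: 1, 3: 1}
See 2: counts = {2: 2, 3: 1}
See 3: counts = {2: 2, 3: 2}
See 3: counts = {2: 2, 3: 3}
See 4: counts = {2: 2, 3: 3, 4: 1}
See 3: counts = {2: 2, 3: 4, 4: 1}
See 1: counts = {2: 2, 3: 4, 4: 1, 1: 1}

{2: 2, 3: 4, 4: 1, 1: 1}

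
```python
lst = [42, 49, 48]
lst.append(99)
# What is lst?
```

[42, 49, 48, 99]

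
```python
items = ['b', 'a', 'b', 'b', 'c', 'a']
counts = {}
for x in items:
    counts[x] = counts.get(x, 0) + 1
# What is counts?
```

Initial: counts = {}, items = ['b', 'a', 'b', 'b', 'c', 'a']
See 'b': counts = {'b': 1}
See 'a': counts = {'b': 1, 'a': 1}
See 'b': counts = {'b': 2, 'a': 1}
See 'b': counts = {'b': 3, 'a': 1}
See 'c': counts = {'b': 3, 'a': 1, 'c': 1}
See 'a': counts = {'b': 3, 'a': 2, 'c': 1}

{'b': 3, 'a': 2, 'c': 1}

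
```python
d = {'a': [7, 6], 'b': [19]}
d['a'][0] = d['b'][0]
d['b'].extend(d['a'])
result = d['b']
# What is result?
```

After line 1: d = {'a': [7, 6], 'b': [19]}
After line 2 (a[0] = b[0] = 19): d = {'a': [19, 6], 'b': [19]}
After line 3 (b.extend(a) appends [19, 6]): d = {'a': [19, 6], 'b': [19, 19, 6]}
After line 4: result = d['b'] = [19, 19, 6]

[19, 19, 6]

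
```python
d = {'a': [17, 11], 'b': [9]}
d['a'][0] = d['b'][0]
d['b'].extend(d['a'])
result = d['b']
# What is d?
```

After line 1: d = {'a': [17, 11], 'b': [9]}
After line 2 (a[0] = b[0] = 9): d = {'a': [9, 11], 'b': [9]}
After line 3 (b.extend(a) appends [9, 11]): d = {'a': [9, 11], 'b': [9, 9, 11]}
After line 4: result = d['b'] = [9, 9, 11]

{'a': [9, 11], 'b': [9, 9, 11]}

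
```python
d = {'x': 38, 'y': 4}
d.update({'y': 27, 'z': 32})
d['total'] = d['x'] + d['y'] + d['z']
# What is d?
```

After line 1: d = {'x': 38, 'y': 4}
After line 2 (y overwritten, z added): d = {'x': 38, 'y': 27, 'z': 32}
After line 3 (total = 38 + 27 + 32 = 97): d = {'x': 38, 'y': 27, 'z': 32, 'total': 97}

{'x': 38, 'y': 27, 'z': 32, 'total': 97}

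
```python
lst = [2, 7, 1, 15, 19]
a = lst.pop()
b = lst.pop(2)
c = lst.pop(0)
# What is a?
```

After line 1: lst = [2, 7, 1, 15, 19]
After line 2 (pop() -> a = 19): lst = [2, 7, 1, 15]
After line 3 (pop(2) -> b = 1): lst = [2, 7, 15]
After line 4 (pop(0) -> c = 2): lst = [7, 15]

19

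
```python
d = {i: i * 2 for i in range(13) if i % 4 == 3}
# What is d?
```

{3: 6, 7: 14, 11: 22}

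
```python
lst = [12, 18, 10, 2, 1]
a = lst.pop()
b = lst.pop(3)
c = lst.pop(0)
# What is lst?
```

After line 1: lst = [12, 18, 10, 2, 1]
After line 2 (pop() -> a = 1): lst = [12, 18, 10, 2]
After line 3 (pop(3) -> b = 2): lst = [12, 18, 10]
After line 4 (pop(0) -> c = 12): lst = [18, 10]

[18, 10]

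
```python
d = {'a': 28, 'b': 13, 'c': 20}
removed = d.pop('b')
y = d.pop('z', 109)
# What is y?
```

After line 1: d = {'a': 28, 'b': 13, 'c': 20}
After line 2 (pop 'b' returns 13): d = {'a': 28, 'c': 20}, removed = 13
After line 3 (pop 'z' missing, returns default 109): d = {'a': 28, 'c': 20}, y = 109

109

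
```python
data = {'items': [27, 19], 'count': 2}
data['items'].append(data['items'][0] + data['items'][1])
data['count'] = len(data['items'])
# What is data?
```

After line 1: data = {'items': [27, 19], 'count': 2}
After line 2 (append 27 + 19 = 46): data = {'items': [27, 19, 46], 'count': 2}
After line 3 (count = len(items) = 3): data = {'items': [27, 19, 46], 'count': 3}

{'items': [27, 19, 46], 'count': 3}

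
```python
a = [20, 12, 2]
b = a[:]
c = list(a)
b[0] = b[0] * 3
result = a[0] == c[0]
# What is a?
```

After line 1: a = [20, 12, 2]
After line 2 (b = a[:], copy): a = [20, 12, 2], b = [20, 12, 2]
After line 3 (c = list(a) is a copy, new object): c = [20, 12, 2]
After line 4 (b[0] = 20 * 3 = 60; only b mutates (copy)): a = [20, 12, 2], b = [60, 12, 2], c = [20, 12, 2]
After line 5 (a[0] = 20, c[0] = 20; result = True)

[20, 12, 2]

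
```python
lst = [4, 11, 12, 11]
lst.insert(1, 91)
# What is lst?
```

[4, 91, 11, 12, 11]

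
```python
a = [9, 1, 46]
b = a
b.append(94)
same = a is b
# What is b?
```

After line 1: a = [9, 1, 46]
After line 2 (b = a is an alias, same object): a = [9, 1, 46], b = [9, 1, 46]
After line 3 (b.append mutates the shared list): a = [9, 1, 46, 94], b = [9, 1, 46, 94]
After line 4 (same = a is b; same object -> True): same = True

[9, 1, 46, 94]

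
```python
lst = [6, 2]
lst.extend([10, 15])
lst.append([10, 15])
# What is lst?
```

After line 1: lst = [6, 2]
After line 2 (extend unpacks [10, 15]): lst = [6, 2, 10, 15]
After line 3 (append adds [10, 15] as single element): lst = [6, 2, 10, 15, [10, 15]]

[6, 2, 10, 15, [10, 15]]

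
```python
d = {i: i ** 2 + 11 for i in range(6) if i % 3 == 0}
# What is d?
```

{0: 11, 3: 20}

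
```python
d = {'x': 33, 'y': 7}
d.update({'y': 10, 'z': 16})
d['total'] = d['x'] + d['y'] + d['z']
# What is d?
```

After line 1: d = {'x': 33, 'y': 7}
After line 2 (y overwritten, z added): d = {'x': 33, 'y': 10, 'z': 16}
After line 3 (total = 33 + 10 + 16 = 59): d = {'x': 33, 'y': 10, 'z': 16, 'total': 59}

{'x': 33, 'y': 10, 'z': 16, 'total': 59}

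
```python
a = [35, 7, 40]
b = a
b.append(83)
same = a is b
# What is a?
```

After line 1: a = [35, 7, 40]
After line 2 (b = a is an alias, same object): a = [35, 7, 40], b = [35, 7, 40]
After line 3 (b.append mutates the shared list): a = [35, 7, 40, 83], b = [35, 7, 40, 83]
After line 4 (same = a is b; same object -> True): same = True

[35, 7, 40, 83]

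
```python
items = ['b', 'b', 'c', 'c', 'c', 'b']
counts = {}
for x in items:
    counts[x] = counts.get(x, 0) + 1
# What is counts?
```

Initial: counts = {}, items = ['b', 'b', 'c', 'c', 'c', 'b']
See 'b': counts = {'b': 1}
See 'b': counts = {'b': 2}
See 'c': counts = {'b': 2, 'c': 1}
See 'c': counts = {'b': 2, 'c': 2}
See 'c': counts = {'b': 2, 'c': 3}
See 'b': counts = {'b': 3, 'c': 3}

{'b': 3, 'c': 3}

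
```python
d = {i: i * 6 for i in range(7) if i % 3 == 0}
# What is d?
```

{0: 0, 3: 18, 6: 36}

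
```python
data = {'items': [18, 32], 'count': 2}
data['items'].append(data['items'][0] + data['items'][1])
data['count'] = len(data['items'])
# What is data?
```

After line 1: data = {'items': [18, 32], 'count': 2}
After line 2 (append 18 + 32 = 50): data = {'items': [18, 32, 50], 'count': 2}
After line 3 (count = len(items) = 3): data = {'items': [18, 32, 50], 'count': 3}

{'items': [18, 32, 50], 'count': 3}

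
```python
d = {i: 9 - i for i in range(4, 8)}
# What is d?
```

{4: 5, 5: 4, 6: 3, 7: 2}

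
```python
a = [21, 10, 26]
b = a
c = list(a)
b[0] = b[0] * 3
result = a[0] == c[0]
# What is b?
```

After line 1: a = [21, 10, 26]
After line 2 (b = a, alias): a = [21, 10, 26], b = [21, 10, 26]
After line 3 (c = list(a) is a copy, new object): c = [21, 10, 26]
After line 4 (b[0] = 21 * 3 = 63; mutates shared a/b): a = b = [63, 10, 26], c = [21, 10, 26]
After line 5 (a[0] = 63, c[0] = 21; result = False)

[63, 10, 26]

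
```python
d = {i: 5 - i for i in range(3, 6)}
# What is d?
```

{3: 2, 4: 1, 5: 0}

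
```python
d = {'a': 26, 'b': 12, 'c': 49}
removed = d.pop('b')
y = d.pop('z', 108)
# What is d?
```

After line 1: d = {'a': 26, 'b': 12, 'c': 49}
After line 2 (pop 'b' returns 12): d = {'a': 26, 'c': 49}, removed = 12
After line 3 (pop 'z' missing, returns default 108): d = {'a': 26, 'c': 49}, y = 108

{'a': 26, 'c': 49}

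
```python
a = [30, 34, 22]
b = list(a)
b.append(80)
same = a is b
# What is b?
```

After line 1: a = [30, 34, 22]
After line 2 (b = list(a) is a shallow copy, new object): a = [30, 34, 22], b = [30, 34, 22]
After line 3 (append only mutates b): a = [30, 34, 22], b = [30, 34, 22, 80]
After line 4 (same = a is b; different objects -> False): same = False

[30, 34, 22, 80]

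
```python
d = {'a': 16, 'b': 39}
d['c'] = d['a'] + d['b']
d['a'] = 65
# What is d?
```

After line 1: d = {'a': 16, 'b': 39}
After line 2 (d['c'] = 16 + 39): d = {'a': 16, 'b': 39, 'c': 55}
After line 3: d = {'a': 65, 'b': 39, 'c': 55}

{'a': 65, 'b': 39, 'c': 55}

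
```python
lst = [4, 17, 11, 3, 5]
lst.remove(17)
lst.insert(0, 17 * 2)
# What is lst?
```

After line 1: lst = [4, 17, 11, 3, 5]
After line 2 (remove first 17): lst = [4, 11, 3, 5]
After line 3 (insert 34 at index 0): lst = [34, 4, 11, 3, 5]

[34, 4, 11, 3, 5]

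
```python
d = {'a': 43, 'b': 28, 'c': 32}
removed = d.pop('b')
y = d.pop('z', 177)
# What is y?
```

After line 1: d = {'a': 43, 'b': 28, 'c': 32}
After line 2 (pop 'b' returns 28): d = {'a': 43, 'c': 32}, removed = 28
After line 3 (pop 'z' missing, returns default 177): d = {'a': 43, 'c': 32}, y = 177

177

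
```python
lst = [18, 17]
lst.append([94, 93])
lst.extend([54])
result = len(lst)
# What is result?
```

After line 1: lst = [18, 17]
After line 2 (append adds [94, 93] as single element): lst = [18, 17, [94, 93]]
After line 3 (extend unpacks [54], adds 54): lst = [18, 17, [94, 93], 54]
After line 4: result = len(lst) = 4

4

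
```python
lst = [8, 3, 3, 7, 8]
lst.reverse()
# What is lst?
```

[8, 7, 3, 3, 8]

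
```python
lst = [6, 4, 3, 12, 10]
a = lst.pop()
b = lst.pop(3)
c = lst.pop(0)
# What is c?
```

After line 1: lst = [6, 4, 3, 12, 10]
After line 2 (pop() -> a = 10): lst = [6, 4, 3, 12]
After line 3 (pop(3) -> b = 12): lst = [6, 4, 3]
After line 4 (pop(0) -> c = 6): lst = [4, 3]

6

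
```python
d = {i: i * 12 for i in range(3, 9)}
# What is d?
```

{3: 36, 4: 48, 5: 60, 6: 72, 7: 84, 8: 96}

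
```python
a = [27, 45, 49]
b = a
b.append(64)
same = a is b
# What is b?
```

After line 1: a = [27, 45, 49]
After line 2 (b = a is an alias, same object): a = [27, 45, 49], b = [27, 45, 49]
After line 3 (b.append mutates the shared list): a = [27, 45, 49, 64], b = [27, 45, 49, 64]
After line 4 (same = a is b; same object -> True): same = True

[27, 45, 49, 64]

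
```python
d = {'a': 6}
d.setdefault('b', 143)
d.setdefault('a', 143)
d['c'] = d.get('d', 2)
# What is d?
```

After line 1: d = {'a': 6}
After line 2 (setdefault adds 'b'=143): d = {'a': 6, 'b': 143}
After line 3 (setdefault 'a' no-op, already exists): d = {'a': 6, 'b': 143}
After line 4 (get('d', 2) returns default since 'd' not in d): d = {'a': 6, 'b': 143, 'c': 2}

{'a': 6, 'b': 143, 'c': 2}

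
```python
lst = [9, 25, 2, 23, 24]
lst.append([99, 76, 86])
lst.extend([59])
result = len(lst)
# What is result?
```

After line 1: lst = [9, 25, 2, 23, 24]
After line 2 (append adds [99, 76, 86] as single element): lst = [9, 25, 2, 23, 24, [99, 76, 86]]
After line 3 (extend unpacks [59], adds 59): lst = [9, 25, 2, 23, 24, [99, 76, 86], 59]
After line 4: result = len(lst) = 7

7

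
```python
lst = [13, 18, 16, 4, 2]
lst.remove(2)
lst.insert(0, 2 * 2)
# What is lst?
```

After line 1: lst = [13, 18, 16, 4, 2]
After line 2 (remove first 2): lst = [13, 18, 16, 4]
After line 3 (insert 4 at index 0): lst = [4, 13, 18, 16, 4]

[4, 13, 18, 16, 4]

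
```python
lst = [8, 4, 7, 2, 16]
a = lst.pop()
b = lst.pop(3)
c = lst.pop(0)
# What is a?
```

After line 1: lst = [8, 4, 7, 2, 16]
After line 2 (pop() -> a = 16): lst = [8, 4, 7, 2]
After line 3 (pop(3) -> b = 2): lst = [8, 4, 7]
After line 4 (pop(0) -> c = 8): lst = [4, 7]

16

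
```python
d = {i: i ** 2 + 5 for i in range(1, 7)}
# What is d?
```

{1: 6, 2: 9, 3: 14, 4: 21, 5: 30, 6: 41}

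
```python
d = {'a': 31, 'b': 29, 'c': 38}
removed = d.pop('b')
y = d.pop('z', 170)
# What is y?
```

After line 1: d = {'a': 31, 'b': 29, 'c': 38}
After line 2 (pop 'b' returns 29): d = {'a': 31, 'c': 38}, removed = 29
After line 3 (pop 'z' missing, returns default 170): d = {'a': 31, 'c': 38}, y = 170

170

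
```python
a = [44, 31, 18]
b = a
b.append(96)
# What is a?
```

After line 1: a = [44, 31, 18]
After line 2 (b = a is an alias, same object): a = [44, 31, 18], b = [44, 31, 18]
After line 3 (b.append mutates the shared list): a = [44, 31, 18, 96], b = [44, 31, 18, 96]

[44, 31, 18, 96]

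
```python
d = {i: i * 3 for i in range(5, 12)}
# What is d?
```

{5: 15, 6: 18, 7: 21, 8: 24, 9: 27, 10: 30, 11: 33}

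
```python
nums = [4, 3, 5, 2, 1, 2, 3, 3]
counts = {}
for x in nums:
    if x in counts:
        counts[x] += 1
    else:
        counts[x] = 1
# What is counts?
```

Initial: counts = {}, nums = [4, 3, 5, 2, 1, 2, 3, 3]
See 4: counts = {4: 1}
See 3: counts = {4: 1, 3: 1}
See 5: counts = {4: 1, 3: 1, 5: 1}
See 2: counts = {4: 1, 3: 1, 5: 1, 2: 1}
See 1: counts = {4: 1, 3: 1, 5: 1, 2: 1, 1: 1}
See 2: counts = {4: 1, 3: 1, 5: 1, 2: 2, 1: 1}
See 3: counts = {4: 1, 3: 2, 5: 1, 2: 2, 1: 1}
See 3: counts = {4: 1, 3: 3, 5: 1, 2: 2, 1: 1}

{4: 1, 3: 3, 5: 1, 2: 2, 1: 1}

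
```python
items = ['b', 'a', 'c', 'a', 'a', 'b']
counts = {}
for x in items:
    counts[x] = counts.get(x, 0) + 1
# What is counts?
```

Initial: counts = {}, items = ['b', 'a', 'c', 'a', 'a', 'b']
See 'b': counts = {'b': 1}
See 'a': counts = {'b': 1, 'a': 1}
See 'c': counts = {'b': 1, 'a': 1, 'c': 1}
See 'a': counts = {'b': 1, 'a': 2, 'c': 1}
See 'a': counts = {'b': 1, 'a': 3, 'c': 1}
See 'b': counts = {'b': 2, 'a': 3, 'c': 1}

{'b': 2, 'a': 3, 'c': 1}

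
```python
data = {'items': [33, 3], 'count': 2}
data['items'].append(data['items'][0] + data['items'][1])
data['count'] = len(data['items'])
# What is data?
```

After line 1: data = {'items': [33, 3], 'count': 2}
After line 2 (append 33 + 3 = 36): data = {'items': [33, 3, 36], 'count': 2}
After line 3 (count = len(items) = 3): data = {'items': [33, 3, 36], 'count': 3}

{'items': [33, 3, 36], 'count': 3}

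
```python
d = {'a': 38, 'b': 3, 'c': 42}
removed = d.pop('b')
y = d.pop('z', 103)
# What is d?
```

After line 1: d = {'a': 38, 'b': 3, 'c': 42}
After line 2 (pop 'b' returns 3): d = {'a': 38, 'c': 42}, removed = 3
After line 3 (pop 'z' missing, returns default 103): d = {'a': 38, 'c': 42}, y = 103

{'a': 38, 'c': 42}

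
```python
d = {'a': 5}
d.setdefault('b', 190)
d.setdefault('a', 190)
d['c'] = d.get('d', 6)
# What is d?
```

After line 1: d = {'a': 5}
After line 2 (setdefault adds 'b'=190): d = {'a': 5, 'b': 190}
After line 3 (setdefault 'a' no-op, already exists): d = {'a': 5, 'b': 190}
After line 4 (get('d', 6) returns default since 'd' not in d): d = {'a': 5, 'b': 190, 'c': 6}

{'a': 5, 'b': 190, 'c': 6}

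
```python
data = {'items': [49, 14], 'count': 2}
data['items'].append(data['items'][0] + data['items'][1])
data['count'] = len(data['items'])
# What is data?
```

After line 1: data = {'items': [49, 14], 'count': 2}
After line 2 (append 49 + 14 = 63): data = {'items': [49, 14, 63], 'count': 2}
After line 3 (count = len(items) = 3): data = {'items': [49, 14, 63], 'count': 3}

{'items': [49, 14, 63], 'count': 3}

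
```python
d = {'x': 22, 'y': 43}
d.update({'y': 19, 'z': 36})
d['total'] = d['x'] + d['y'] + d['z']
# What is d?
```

After line 1: d = {'x': 22, 'y': 43}
After line 2 (y overwritten, z added): d = {'x': 22, 'y': 19, 'z': 36}
After line 3 (total = 22 + 19 + 36 = 77): d = {'x': 22, 'y': 19, 'z': 36, 'total': 77}

{'x': 22, 'y': 19, 'z': 36, 'total': 77}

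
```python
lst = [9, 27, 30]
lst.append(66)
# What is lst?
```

[9, 27, 30, 66]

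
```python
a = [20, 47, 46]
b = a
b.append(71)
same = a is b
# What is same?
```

After line 1: a = [20, 47, 46]
After line 2 (b = a is an alias, same object): a = [20, 47, 46], b = [20, 47, 46]
After line 3 (b.append mutates the shared list): a = [20, 47, 46, 71], b = [20, 47, 46, 71]
After line 4 (same = a is b; same object -> True): same = True

True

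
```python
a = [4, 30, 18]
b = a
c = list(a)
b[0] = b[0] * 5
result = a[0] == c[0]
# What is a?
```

After line 1: a = [4, 30, 18]
After line 2 (b = a, alias): a = [4, 30, 18], b = [4, 30, 18]
After line 3 (c = list(a) is a copy, new object): c = [4, 30, 18]
After line 4 (b[0] = 4 * 5 = 20; mutates shared a/b): a = b = [20, 30, 18], c = [4, 30, 18]
After line 5 (a[0] = 20, c[0] = 4; result = False)

[20, 30, 18]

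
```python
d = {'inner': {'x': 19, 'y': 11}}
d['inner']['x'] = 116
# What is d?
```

After line 1: d = {'inner': {'x': 19, 'y': 11}}
After line 2 (inner x overwritten): d = {'inner': {'x': 116, 'y': 11}}

{'inner': {'x': 116, 'y': 11}}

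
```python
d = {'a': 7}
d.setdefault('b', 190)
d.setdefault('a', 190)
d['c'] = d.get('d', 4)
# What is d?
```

After line 1: d = {'a': 7}
After line 2 (setdefault adds 'b'=190): d = {'a': 7, 'b': 190}
After line 3 (setdefault 'a' no-op, already exists): d = {'a': 7, 'b': 190}
After line 4 (get('d', 4) returns default since 'd' not in d): d = {'a': 7, 'b': 190, 'c': 4}

{'a': 7, 'b': 190, 'c': 4}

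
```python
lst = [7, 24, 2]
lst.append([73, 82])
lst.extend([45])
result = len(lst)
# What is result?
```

After line 1: lst = [7, 24, 2]
After line 2 (append adds [73, 82] as single element): lst = [7, 24, 2, [73, 82]]
After line 3 (extend unpacks [45], adds 45): lst = [7, 24, 2, [73, 82], 45]
After line 4: result = len(lst) = 5

5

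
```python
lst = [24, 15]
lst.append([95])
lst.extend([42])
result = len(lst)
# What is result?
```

After line 1: lst = [24, 15]
After line 2 (append adds [95] as single element): lst = [24, 15, [95]]
After line 3 (extend unpacks [42], adds 42): lst = [24, 15, [95], 42]
After line 4: result = len(lst) = 4

4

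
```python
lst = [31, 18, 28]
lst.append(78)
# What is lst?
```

[31, 18, 28, 78]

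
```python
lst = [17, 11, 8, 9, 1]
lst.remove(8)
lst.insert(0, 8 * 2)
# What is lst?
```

After line 1: lst = [17, 11, 8, 9, 1]
After line 2 (remove first 8): lst = [17, 11, 9, 1]
After line 3 (insert 16 at index 0): lst = [16, 17, 11, 9, 1]

[16, 17, 11, 9, 1]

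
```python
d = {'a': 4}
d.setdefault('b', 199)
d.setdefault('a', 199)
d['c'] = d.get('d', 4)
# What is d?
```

After line 1: d = {'a': 4}
After line 2 (setdefault adds 'b'=199): d = {'a': 4, 'b': 199}
After line 3 (setdefault 'a' no-op, already exists): d = {'a': 4, 'b': 199}
After line 4 (get('d', 4) returns default since 'd' not in d): d = {'a': 4, 'b': 199, 'c': 4}

{'a': 4, 'b': 199, 'c': 4}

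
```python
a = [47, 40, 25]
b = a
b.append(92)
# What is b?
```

After line 1: a = [47, 40, 25]
After line 2 (b = a is an alias, same object): a = [47, 40, 25], b = [47, 40, 25]
After line 3 (b.append mutates the shared list): a = [47, 40, 25, 92], b = [47, 40, 25, 92]

[47, 40, 25, 92]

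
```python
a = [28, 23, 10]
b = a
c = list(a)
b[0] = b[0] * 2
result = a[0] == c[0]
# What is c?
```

After line 1: a = [28, 23, 10]
After line 2 (b = a, alias): a = [28, 23, 10], b = [28, 23, 10]
After line 3 (c = list(a) is a copy, new object): c = [28, 23, 10]
After line 4 (b[0] = 28 * 2 = 56; mutates shared a/b): a = b = [56, 23, 10], c = [28, 23, 10]
After line 5 (a[0] = 56, c[0] = 28; result = False)

[28, 23, 10]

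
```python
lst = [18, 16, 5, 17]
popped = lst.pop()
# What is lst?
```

[18, 16, 5]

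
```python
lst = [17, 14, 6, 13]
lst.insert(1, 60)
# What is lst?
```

[17, 60, 14, 6, 13]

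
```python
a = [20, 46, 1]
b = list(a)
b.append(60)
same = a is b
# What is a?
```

After line 1: a = [20, 46, 1]
After line 2 (b = list(a) is a shallow copy, new object): a = [20, 46, 1], b = [20, 46, 1]
After line 3 (append only mutates b): a = [20, 46, 1], b = [20, 46, 1, 60]
After line 4 (same = a is b; different objects -> False): same = False

[20, 46, 1]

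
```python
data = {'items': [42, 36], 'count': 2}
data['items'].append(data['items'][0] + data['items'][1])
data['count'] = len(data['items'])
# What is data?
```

After line 1: data = {'items': [42, 36], 'count': 2}
After line 2 (append 42 + 36 = 78): data = {'items': [42, 36, 78], 'count': 2}
After line 3 (count = len(items) = 3): data = {'items': [42, 36, 78], 'count': 3}

{'items': [42, 36, 78], 'count': 3}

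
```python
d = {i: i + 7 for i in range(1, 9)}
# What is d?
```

{1: 8, 2: 9, 3: 10, 4: 11, 5: 12, 6: 13, 7: 14, 8: 15}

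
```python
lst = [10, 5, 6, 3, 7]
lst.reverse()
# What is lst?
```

[7, 3, 6, 5, 10]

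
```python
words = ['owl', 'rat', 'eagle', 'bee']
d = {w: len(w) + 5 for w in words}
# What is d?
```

{'owl': 8, 'rat': 8, 'eagle': 10, 'bee': 8}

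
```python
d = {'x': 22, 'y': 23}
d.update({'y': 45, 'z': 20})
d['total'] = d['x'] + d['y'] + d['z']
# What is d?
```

After line 1: d = {'x': 22, 'y': 23}
After line 2 (y overwritten, z added): d = {'x': 22, 'y': 45, 'z': 20}
After line 3 (total = 22 + 45 + 20 = 87): d = {'x': 22, 'y': 45, 'z': 20, 'total': 87}

{'x': 22, 'y': 45, 'z': 20, 'total': 87}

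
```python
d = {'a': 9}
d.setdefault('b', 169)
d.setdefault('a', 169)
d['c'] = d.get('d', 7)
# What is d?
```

After line 1: d = {'a': 9}
After line 2 (setdefault adds 'b'=169): d = {'a': 9, 'b': 169}
After line 3 (setdefault 'a' no-op, already exists): d = {'a': 9, 'b': 169}
After line 4 (get('d', 7) returns default since 'd' not in d): d = {'a': 9, 'b': 169, 'c': 7}

{'a': 9, 'b': 169, 'c': 7}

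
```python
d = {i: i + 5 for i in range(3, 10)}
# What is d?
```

{3: 8, 4: 9, 5: 10, 6: 11, 7: 12, 8: 13, 9: 14}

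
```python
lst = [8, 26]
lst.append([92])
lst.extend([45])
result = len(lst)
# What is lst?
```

After line 1: lst = [8, 26]
After line 2 (append adds [92] as single element): lst = [8, 26, [92]]
After line 3 (extend unpacks [45], adds 45): lst = [8, 26, [92], 45]
After line 4: result = len(lst) = 4

[8, 26, [92], 45]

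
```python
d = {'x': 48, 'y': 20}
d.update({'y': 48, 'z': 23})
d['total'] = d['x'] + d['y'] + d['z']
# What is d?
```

After line 1: d = {'x': 48, 'y': 20}
After line 2 (y overwritten, z added): d = {'x': 48, 'y': 48, 'z': 23}
After line 3 (total = 48 + 48 + 23 = 119): d = {'x': 48, 'y': 48, 'z': 23, 'total': 119}

{'x': 48, 'y': 48, 'z': 23, 'total': 119}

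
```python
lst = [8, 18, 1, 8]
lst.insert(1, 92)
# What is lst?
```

[8, 92, 18, 1, 8]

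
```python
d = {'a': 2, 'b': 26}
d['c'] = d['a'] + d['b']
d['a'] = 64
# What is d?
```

After line 1: d = {'a': 2, 'b': 26}
After line 2 (d['c'] = 2 + 26): d = {'a': 2, 'b': 26, 'c': 28}
After line 3: d = {'a': 64, 'b': 26, 'c': 28}

{'a': 64, 'b': 26, 'c': 28}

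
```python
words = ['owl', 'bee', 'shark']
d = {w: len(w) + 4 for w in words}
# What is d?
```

{'owl': 7, 'bee': 7, 'shark': 9}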